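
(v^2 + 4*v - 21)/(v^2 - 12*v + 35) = (v^2 + 4*v - 21)/(v^2 - 12*v + 35)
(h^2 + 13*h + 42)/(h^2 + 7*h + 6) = (h + 7)/(h + 1)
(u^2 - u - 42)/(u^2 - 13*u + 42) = (u + 6)/(u - 6)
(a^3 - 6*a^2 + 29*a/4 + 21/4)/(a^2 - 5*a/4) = (4*a^3 - 24*a^2 + 29*a + 21)/(a*(4*a - 5))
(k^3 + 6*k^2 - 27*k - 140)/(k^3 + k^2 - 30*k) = (k^2 + 11*k + 28)/(k*(k + 6))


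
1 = 1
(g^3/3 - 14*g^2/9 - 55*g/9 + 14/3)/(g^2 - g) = (3*g^3 - 14*g^2 - 55*g + 42)/(9*g*(g - 1))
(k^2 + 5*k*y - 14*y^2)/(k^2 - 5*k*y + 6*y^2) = (-k - 7*y)/(-k + 3*y)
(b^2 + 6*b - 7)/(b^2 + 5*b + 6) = (b^2 + 6*b - 7)/(b^2 + 5*b + 6)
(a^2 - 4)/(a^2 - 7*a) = (a^2 - 4)/(a*(a - 7))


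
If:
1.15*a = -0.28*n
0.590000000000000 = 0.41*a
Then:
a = 1.44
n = -5.91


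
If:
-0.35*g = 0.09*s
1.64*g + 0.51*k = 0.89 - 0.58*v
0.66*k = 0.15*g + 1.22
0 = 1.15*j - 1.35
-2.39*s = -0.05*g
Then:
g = 0.00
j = 1.17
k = 1.85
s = 0.00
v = -0.09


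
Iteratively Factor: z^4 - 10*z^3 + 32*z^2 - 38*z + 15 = (z - 5)*(z^3 - 5*z^2 + 7*z - 3) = (z - 5)*(z - 3)*(z^2 - 2*z + 1) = (z - 5)*(z - 3)*(z - 1)*(z - 1)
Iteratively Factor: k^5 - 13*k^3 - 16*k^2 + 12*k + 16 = (k - 4)*(k^4 + 4*k^3 + 3*k^2 - 4*k - 4) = (k - 4)*(k + 1)*(k^3 + 3*k^2 - 4) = (k - 4)*(k - 1)*(k + 1)*(k^2 + 4*k + 4) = (k - 4)*(k - 1)*(k + 1)*(k + 2)*(k + 2)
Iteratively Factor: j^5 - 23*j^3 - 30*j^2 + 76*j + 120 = (j + 3)*(j^4 - 3*j^3 - 14*j^2 + 12*j + 40) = (j - 5)*(j + 3)*(j^3 + 2*j^2 - 4*j - 8) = (j - 5)*(j + 2)*(j + 3)*(j^2 - 4) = (j - 5)*(j - 2)*(j + 2)*(j + 3)*(j + 2)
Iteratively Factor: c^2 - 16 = (c + 4)*(c - 4)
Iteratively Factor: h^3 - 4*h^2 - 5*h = (h - 5)*(h^2 + h) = h*(h - 5)*(h + 1)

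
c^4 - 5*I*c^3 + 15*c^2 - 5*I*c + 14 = (c - 7*I)*(c - I)*(c + I)*(c + 2*I)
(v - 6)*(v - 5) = v^2 - 11*v + 30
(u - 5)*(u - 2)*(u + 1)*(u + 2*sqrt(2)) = u^4 - 6*u^3 + 2*sqrt(2)*u^3 - 12*sqrt(2)*u^2 + 3*u^2 + 6*sqrt(2)*u + 10*u + 20*sqrt(2)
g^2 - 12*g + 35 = (g - 7)*(g - 5)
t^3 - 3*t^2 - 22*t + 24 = (t - 6)*(t - 1)*(t + 4)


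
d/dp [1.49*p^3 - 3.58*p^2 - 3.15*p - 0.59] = 4.47*p^2 - 7.16*p - 3.15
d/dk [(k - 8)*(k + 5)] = 2*k - 3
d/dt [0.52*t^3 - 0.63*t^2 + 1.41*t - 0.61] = 1.56*t^2 - 1.26*t + 1.41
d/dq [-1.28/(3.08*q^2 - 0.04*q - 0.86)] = (7.8848*q - 0.0512)/(-3.08*q^2 + 0.04*q + 0.86)^2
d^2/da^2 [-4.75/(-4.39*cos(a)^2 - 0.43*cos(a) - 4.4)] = (-366.1699*(1 - cos(a)^2)^2 - 26.899725*cos(a)^3 + 183.040775*cos(a)^2 + 62.78645*cos(a) + 184.42445)/(4.39*cos(a)^2 + 0.43*cos(a) + 4.4)^3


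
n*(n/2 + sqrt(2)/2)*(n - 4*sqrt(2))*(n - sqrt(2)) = n^4/2 - 2*sqrt(2)*n^3 - n^2 + 4*sqrt(2)*n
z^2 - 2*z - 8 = (z - 4)*(z + 2)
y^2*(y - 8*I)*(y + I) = y^4 - 7*I*y^3 + 8*y^2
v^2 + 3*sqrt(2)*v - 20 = (v - 2*sqrt(2))*(v + 5*sqrt(2))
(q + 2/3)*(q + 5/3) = q^2 + 7*q/3 + 10/9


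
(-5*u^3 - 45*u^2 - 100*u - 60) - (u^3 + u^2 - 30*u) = -6*u^3 - 46*u^2 - 70*u - 60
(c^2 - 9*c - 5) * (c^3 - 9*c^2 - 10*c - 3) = c^5 - 18*c^4 + 66*c^3 + 132*c^2 + 77*c + 15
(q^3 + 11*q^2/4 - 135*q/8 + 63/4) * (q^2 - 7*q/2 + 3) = q^5 - 3*q^4/4 - 47*q^3/2 + 1329*q^2/16 - 423*q/4 + 189/4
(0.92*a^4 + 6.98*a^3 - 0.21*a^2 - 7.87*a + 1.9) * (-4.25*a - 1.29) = -3.91*a^5 - 30.8518*a^4 - 8.1117*a^3 + 33.7184*a^2 + 2.0773*a - 2.451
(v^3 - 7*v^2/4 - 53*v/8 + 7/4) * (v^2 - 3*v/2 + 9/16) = v^5 - 13*v^4/4 - 55*v^3/16 + 685*v^2/64 - 813*v/128 + 63/64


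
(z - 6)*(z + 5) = z^2 - z - 30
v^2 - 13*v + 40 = (v - 8)*(v - 5)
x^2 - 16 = (x - 4)*(x + 4)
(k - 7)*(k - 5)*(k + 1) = k^3 - 11*k^2 + 23*k + 35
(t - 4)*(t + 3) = t^2 - t - 12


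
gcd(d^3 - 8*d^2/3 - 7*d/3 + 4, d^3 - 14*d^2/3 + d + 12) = d^2 - 5*d/3 - 4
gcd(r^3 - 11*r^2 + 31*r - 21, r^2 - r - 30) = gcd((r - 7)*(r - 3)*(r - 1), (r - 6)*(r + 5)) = 1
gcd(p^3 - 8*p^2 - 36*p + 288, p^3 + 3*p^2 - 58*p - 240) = p^2 - 2*p - 48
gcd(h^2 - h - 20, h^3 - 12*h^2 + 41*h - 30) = h - 5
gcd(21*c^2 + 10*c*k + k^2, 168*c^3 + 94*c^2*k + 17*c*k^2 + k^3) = 7*c + k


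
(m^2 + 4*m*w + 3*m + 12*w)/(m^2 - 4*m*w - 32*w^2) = (-m - 3)/(-m + 8*w)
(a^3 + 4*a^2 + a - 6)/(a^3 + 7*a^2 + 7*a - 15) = (a + 2)/(a + 5)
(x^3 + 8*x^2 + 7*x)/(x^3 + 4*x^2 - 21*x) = (x + 1)/(x - 3)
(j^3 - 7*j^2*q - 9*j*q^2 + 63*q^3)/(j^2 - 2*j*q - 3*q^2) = (j^2 - 4*j*q - 21*q^2)/(j + q)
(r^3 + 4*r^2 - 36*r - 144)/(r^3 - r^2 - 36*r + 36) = (r + 4)/(r - 1)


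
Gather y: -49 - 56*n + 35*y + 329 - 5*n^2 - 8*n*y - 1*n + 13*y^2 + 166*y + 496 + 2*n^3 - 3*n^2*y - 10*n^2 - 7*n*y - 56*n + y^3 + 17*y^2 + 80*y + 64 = 2*n^3 - 15*n^2 - 113*n + y^3 + 30*y^2 + y*(-3*n^2 - 15*n + 281) + 840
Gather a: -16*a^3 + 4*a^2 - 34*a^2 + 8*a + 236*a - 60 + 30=-16*a^3 - 30*a^2 + 244*a - 30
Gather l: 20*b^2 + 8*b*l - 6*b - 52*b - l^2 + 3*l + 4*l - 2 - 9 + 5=20*b^2 - 58*b - l^2 + l*(8*b + 7) - 6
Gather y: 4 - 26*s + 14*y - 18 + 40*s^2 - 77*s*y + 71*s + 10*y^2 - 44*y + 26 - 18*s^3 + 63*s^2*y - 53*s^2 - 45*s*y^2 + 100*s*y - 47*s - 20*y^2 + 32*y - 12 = -18*s^3 - 13*s^2 - 2*s + y^2*(-45*s - 10) + y*(63*s^2 + 23*s + 2)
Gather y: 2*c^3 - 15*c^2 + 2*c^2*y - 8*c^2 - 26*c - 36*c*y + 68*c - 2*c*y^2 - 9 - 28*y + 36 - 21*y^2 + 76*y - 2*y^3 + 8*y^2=2*c^3 - 23*c^2 + 42*c - 2*y^3 + y^2*(-2*c - 13) + y*(2*c^2 - 36*c + 48) + 27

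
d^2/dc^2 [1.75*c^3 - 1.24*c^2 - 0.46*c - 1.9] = 10.5*c - 2.48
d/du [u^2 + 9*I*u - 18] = 2*u + 9*I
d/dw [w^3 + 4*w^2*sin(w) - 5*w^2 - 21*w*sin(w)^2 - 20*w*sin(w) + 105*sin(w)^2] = 4*w^2*cos(w) + 3*w^2 + 8*w*sin(w) - 21*w*sin(2*w) - 20*w*cos(w) - 10*w - 21*sin(w)^2 - 20*sin(w) + 105*sin(2*w)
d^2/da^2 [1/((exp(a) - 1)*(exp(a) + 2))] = (4*exp(3*a) + 3*exp(2*a) + 9*exp(a) + 2)*exp(a)/(exp(6*a) + 3*exp(5*a) - 3*exp(4*a) - 11*exp(3*a) + 6*exp(2*a) + 12*exp(a) - 8)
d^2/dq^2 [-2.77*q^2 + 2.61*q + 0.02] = -5.54000000000000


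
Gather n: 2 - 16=-14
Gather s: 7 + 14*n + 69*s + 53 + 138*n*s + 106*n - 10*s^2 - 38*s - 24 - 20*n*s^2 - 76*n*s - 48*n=72*n + s^2*(-20*n - 10) + s*(62*n + 31) + 36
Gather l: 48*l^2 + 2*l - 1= 48*l^2 + 2*l - 1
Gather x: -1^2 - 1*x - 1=-x - 2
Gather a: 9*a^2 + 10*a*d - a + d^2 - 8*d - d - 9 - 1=9*a^2 + a*(10*d - 1) + d^2 - 9*d - 10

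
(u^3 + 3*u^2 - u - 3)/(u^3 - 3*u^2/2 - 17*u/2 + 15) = 2*(u^2 - 1)/(2*u^2 - 9*u + 10)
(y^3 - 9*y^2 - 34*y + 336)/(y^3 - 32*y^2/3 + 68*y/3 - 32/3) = 3*(y^2 - y - 42)/(3*y^2 - 8*y + 4)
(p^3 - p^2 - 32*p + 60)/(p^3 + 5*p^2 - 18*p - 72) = (p^2 - 7*p + 10)/(p^2 - p - 12)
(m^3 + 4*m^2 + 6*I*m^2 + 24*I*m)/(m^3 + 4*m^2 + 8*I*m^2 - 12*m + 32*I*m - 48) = m/(m + 2*I)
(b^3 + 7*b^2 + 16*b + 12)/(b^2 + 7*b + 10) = (b^2 + 5*b + 6)/(b + 5)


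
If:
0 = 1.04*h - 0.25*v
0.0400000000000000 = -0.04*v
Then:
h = -0.24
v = -1.00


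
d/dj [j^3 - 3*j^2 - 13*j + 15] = 3*j^2 - 6*j - 13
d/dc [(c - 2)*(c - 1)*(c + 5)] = 3*c^2 + 4*c - 13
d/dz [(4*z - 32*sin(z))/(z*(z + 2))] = 4*(z*(1 - 8*cos(z))*(z + 2) + z*(-z + 8*sin(z)) + (-z + 8*sin(z))*(z + 2))/(z^2*(z + 2)^2)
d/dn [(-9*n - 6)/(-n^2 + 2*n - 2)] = 3*(-3*n^2 - 4*n + 10)/(n^4 - 4*n^3 + 8*n^2 - 8*n + 4)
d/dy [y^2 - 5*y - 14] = 2*y - 5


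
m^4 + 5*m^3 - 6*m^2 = m^2*(m - 1)*(m + 6)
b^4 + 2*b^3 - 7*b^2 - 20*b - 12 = (b - 3)*(b + 1)*(b + 2)^2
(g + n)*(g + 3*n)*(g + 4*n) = g^3 + 8*g^2*n + 19*g*n^2 + 12*n^3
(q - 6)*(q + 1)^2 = q^3 - 4*q^2 - 11*q - 6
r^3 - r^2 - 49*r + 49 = (r - 7)*(r - 1)*(r + 7)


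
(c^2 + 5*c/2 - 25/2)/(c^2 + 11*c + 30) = (c - 5/2)/(c + 6)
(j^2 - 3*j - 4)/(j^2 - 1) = (j - 4)/(j - 1)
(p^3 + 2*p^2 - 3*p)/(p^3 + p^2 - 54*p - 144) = p*(p - 1)/(p^2 - 2*p - 48)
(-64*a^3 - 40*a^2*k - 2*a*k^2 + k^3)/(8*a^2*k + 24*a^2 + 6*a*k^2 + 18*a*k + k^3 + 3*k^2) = (-8*a + k)/(k + 3)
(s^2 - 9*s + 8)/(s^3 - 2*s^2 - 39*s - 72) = (s - 1)/(s^2 + 6*s + 9)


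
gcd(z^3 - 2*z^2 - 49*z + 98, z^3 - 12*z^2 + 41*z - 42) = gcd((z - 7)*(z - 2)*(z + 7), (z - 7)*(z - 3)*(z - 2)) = z^2 - 9*z + 14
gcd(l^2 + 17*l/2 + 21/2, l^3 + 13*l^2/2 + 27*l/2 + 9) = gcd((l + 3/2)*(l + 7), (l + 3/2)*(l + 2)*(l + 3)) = l + 3/2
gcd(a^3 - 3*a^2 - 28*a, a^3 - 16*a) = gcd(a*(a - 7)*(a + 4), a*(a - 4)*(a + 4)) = a^2 + 4*a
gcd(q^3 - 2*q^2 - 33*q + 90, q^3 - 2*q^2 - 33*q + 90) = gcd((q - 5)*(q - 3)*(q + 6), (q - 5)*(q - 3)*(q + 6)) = q^3 - 2*q^2 - 33*q + 90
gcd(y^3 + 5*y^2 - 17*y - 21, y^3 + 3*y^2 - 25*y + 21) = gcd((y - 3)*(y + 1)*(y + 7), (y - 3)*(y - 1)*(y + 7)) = y^2 + 4*y - 21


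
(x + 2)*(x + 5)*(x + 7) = x^3 + 14*x^2 + 59*x + 70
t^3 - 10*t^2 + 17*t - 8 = (t - 8)*(t - 1)^2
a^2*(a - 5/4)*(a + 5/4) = a^4 - 25*a^2/16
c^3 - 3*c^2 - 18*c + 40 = (c - 5)*(c - 2)*(c + 4)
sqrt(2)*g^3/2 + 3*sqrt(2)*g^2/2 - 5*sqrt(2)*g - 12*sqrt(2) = (g - 3)*(g + 4)*(sqrt(2)*g/2 + sqrt(2))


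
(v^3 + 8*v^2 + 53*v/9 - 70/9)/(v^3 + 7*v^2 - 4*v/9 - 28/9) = (3*v + 5)/(3*v + 2)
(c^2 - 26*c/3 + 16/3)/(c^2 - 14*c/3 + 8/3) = (c - 8)/(c - 4)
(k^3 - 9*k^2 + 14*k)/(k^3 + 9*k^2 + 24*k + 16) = k*(k^2 - 9*k + 14)/(k^3 + 9*k^2 + 24*k + 16)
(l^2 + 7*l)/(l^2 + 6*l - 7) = l/(l - 1)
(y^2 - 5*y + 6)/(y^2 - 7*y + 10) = (y - 3)/(y - 5)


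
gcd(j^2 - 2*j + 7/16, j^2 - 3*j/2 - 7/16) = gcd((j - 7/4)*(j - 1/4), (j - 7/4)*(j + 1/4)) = j - 7/4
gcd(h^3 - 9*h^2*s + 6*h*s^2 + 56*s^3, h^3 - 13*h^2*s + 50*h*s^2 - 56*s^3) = h^2 - 11*h*s + 28*s^2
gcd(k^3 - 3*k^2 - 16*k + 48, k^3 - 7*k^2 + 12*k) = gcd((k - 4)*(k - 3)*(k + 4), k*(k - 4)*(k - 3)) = k^2 - 7*k + 12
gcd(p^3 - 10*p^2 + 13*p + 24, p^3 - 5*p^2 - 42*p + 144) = p^2 - 11*p + 24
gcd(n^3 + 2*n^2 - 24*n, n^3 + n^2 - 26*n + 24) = n^2 + 2*n - 24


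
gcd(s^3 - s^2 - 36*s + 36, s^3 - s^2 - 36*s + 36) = s^3 - s^2 - 36*s + 36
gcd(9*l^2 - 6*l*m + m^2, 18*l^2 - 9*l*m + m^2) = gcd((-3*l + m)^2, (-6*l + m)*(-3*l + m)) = 3*l - m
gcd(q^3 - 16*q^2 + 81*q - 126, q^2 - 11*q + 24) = q - 3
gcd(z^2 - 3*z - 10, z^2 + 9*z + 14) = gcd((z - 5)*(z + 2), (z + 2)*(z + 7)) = z + 2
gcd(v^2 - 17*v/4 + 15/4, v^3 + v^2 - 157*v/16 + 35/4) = v - 5/4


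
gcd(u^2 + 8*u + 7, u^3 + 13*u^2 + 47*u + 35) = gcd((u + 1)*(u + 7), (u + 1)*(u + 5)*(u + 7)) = u^2 + 8*u + 7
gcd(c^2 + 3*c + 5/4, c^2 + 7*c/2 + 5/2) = c + 5/2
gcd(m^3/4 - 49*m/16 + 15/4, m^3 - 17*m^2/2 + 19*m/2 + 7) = 1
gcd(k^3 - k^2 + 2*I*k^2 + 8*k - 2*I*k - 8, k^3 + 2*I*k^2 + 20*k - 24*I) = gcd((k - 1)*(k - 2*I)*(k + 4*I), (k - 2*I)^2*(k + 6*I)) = k - 2*I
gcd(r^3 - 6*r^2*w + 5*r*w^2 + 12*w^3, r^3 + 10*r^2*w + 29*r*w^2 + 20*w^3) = r + w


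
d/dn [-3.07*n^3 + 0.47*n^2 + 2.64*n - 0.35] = -9.21*n^2 + 0.94*n + 2.64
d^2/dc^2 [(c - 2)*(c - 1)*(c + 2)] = 6*c - 2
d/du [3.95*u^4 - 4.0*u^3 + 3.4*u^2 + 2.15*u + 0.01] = 15.8*u^3 - 12.0*u^2 + 6.8*u + 2.15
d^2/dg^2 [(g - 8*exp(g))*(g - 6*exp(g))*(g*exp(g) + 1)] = g^3*exp(g) - 56*g^2*exp(2*g) + 6*g^2*exp(g) + 432*g*exp(3*g) - 112*g*exp(2*g) - 8*g*exp(g) + 288*exp(3*g) + 164*exp(2*g) - 28*exp(g) + 2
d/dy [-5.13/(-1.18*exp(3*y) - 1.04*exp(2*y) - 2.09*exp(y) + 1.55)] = (-18.1602*exp(2*y) - 10.6704*exp(y) - 10.7217)*exp(y)/(1.18*exp(3*y) + 1.04*exp(2*y) + 2.09*exp(y) - 1.55)^2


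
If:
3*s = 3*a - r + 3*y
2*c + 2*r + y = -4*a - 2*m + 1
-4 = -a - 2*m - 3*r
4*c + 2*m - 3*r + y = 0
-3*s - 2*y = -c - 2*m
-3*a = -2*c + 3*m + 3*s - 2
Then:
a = -1133/1289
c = -473/1289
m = 1682/1289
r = 975/1289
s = -5/1289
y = 1453/1289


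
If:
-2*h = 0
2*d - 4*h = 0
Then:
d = 0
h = 0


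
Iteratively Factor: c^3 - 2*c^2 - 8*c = (c + 2)*(c^2 - 4*c) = c*(c + 2)*(c - 4)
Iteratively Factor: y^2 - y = (y)*(y - 1)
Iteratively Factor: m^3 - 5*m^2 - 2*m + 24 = (m - 4)*(m^2 - m - 6) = (m - 4)*(m + 2)*(m - 3)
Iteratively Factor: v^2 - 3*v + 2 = (v - 1)*(v - 2)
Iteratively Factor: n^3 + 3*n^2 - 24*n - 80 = (n + 4)*(n^2 - n - 20) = (n - 5)*(n + 4)*(n + 4)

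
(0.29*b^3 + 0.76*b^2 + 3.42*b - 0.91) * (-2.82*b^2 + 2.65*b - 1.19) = -0.8178*b^5 - 1.3747*b^4 - 7.9755*b^3 + 10.7248*b^2 - 6.4813*b + 1.0829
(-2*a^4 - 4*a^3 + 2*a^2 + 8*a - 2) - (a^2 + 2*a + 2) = -2*a^4 - 4*a^3 + a^2 + 6*a - 4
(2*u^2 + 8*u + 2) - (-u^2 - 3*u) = 3*u^2 + 11*u + 2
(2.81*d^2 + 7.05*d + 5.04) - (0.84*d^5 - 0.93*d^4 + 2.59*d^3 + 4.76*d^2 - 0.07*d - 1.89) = -0.84*d^5 + 0.93*d^4 - 2.59*d^3 - 1.95*d^2 + 7.12*d + 6.93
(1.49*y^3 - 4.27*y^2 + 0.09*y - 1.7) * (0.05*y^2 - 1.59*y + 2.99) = 0.0745*y^5 - 2.5826*y^4 + 11.2489*y^3 - 12.9954*y^2 + 2.9721*y - 5.083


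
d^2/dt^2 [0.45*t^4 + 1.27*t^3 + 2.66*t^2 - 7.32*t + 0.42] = 5.4*t^2 + 7.62*t + 5.32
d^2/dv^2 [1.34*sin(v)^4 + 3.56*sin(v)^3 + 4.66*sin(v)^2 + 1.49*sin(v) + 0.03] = -21.44*sin(v)^4 - 32.04*sin(v)^3 - 2.56*sin(v)^2 + 19.87*sin(v) + 9.32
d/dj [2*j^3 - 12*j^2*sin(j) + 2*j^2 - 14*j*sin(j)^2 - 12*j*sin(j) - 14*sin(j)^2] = -12*j^2*cos(j) + 6*j^2 - 24*j*sin(j) - 14*j*sin(2*j) - 12*j*cos(j) + 4*j - 14*sin(j)^2 - 12*sin(j) - 14*sin(2*j)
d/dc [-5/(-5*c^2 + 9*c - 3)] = 5*(9 - 10*c)/(5*c^2 - 9*c + 3)^2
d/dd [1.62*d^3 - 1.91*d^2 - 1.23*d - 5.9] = 4.86*d^2 - 3.82*d - 1.23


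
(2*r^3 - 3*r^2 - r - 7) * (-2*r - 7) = -4*r^4 - 8*r^3 + 23*r^2 + 21*r + 49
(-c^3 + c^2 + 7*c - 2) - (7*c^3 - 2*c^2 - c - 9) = -8*c^3 + 3*c^2 + 8*c + 7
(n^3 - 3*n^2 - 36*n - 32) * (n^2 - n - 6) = n^5 - 4*n^4 - 39*n^3 + 22*n^2 + 248*n + 192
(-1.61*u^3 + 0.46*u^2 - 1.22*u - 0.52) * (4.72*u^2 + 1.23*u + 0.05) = -7.5992*u^5 + 0.1909*u^4 - 5.2731*u^3 - 3.932*u^2 - 0.7006*u - 0.026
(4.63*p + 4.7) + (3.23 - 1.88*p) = 2.75*p + 7.93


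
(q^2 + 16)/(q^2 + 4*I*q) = (q - 4*I)/q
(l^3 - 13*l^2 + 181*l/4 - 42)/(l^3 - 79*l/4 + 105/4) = (l - 8)/(l + 5)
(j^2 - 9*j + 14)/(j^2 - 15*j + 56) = (j - 2)/(j - 8)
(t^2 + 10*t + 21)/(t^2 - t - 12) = (t + 7)/(t - 4)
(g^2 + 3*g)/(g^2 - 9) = g/(g - 3)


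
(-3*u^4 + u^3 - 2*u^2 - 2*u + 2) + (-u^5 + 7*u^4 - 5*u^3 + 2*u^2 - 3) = -u^5 + 4*u^4 - 4*u^3 - 2*u - 1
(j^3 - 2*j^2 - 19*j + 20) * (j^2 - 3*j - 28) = j^5 - 5*j^4 - 41*j^3 + 133*j^2 + 472*j - 560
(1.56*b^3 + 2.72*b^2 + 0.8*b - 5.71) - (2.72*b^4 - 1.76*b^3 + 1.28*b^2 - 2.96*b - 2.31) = -2.72*b^4 + 3.32*b^3 + 1.44*b^2 + 3.76*b - 3.4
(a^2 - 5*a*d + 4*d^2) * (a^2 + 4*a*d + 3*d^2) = a^4 - a^3*d - 13*a^2*d^2 + a*d^3 + 12*d^4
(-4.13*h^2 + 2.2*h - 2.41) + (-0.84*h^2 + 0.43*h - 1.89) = -4.97*h^2 + 2.63*h - 4.3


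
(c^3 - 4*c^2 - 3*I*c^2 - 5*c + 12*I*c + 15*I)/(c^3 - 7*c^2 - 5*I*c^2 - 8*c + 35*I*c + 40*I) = (c^2 - c*(5 + 3*I) + 15*I)/(c^2 - c*(8 + 5*I) + 40*I)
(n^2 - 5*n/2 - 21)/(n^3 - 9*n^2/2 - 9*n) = (2*n + 7)/(n*(2*n + 3))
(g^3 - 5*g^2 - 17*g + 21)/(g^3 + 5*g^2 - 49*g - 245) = (g^2 + 2*g - 3)/(g^2 + 12*g + 35)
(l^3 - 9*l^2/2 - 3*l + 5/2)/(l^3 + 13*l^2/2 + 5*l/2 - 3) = (l - 5)/(l + 6)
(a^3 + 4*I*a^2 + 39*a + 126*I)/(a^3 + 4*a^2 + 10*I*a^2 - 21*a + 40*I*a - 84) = (a - 6*I)/(a + 4)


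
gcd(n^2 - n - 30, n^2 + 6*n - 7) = 1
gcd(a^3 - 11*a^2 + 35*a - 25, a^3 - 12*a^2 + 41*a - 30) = a^2 - 6*a + 5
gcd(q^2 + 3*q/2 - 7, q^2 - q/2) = 1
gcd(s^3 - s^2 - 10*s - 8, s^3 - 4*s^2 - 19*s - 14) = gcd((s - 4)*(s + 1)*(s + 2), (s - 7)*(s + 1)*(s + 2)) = s^2 + 3*s + 2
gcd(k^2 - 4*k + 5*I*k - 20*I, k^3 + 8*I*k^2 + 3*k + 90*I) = k + 5*I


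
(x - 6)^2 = x^2 - 12*x + 36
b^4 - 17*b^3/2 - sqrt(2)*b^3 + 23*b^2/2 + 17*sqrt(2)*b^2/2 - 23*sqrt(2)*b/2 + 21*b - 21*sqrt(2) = (b - 6)*(b - 7/2)*(b + 1)*(b - sqrt(2))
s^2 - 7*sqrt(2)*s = s*(s - 7*sqrt(2))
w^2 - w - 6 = (w - 3)*(w + 2)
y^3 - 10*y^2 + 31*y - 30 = (y - 5)*(y - 3)*(y - 2)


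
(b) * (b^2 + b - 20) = b^3 + b^2 - 20*b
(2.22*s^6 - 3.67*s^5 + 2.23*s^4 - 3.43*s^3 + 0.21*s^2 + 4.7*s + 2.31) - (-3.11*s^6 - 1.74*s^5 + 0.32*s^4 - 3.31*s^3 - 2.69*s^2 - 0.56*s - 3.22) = 5.33*s^6 - 1.93*s^5 + 1.91*s^4 - 0.12*s^3 + 2.9*s^2 + 5.26*s + 5.53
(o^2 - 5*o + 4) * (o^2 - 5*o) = o^4 - 10*o^3 + 29*o^2 - 20*o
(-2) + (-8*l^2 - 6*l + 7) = -8*l^2 - 6*l + 5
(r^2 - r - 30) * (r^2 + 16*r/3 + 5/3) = r^4 + 13*r^3/3 - 101*r^2/3 - 485*r/3 - 50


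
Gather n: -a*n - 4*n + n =n*(-a - 3)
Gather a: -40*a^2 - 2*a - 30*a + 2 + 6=-40*a^2 - 32*a + 8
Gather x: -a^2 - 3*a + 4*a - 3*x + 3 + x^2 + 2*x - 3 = -a^2 + a + x^2 - x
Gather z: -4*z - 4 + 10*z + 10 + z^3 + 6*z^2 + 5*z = z^3 + 6*z^2 + 11*z + 6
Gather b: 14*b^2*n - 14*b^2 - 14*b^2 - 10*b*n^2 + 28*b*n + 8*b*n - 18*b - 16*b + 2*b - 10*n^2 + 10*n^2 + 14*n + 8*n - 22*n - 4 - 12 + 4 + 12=b^2*(14*n - 28) + b*(-10*n^2 + 36*n - 32)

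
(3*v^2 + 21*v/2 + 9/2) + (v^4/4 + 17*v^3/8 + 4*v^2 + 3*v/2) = v^4/4 + 17*v^3/8 + 7*v^2 + 12*v + 9/2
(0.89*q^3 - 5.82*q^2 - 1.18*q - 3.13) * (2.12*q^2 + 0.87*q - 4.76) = 1.8868*q^5 - 11.5641*q^4 - 11.8014*q^3 + 20.041*q^2 + 2.8937*q + 14.8988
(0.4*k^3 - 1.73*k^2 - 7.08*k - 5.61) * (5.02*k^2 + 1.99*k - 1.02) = 2.008*k^5 - 7.8886*k^4 - 39.3923*k^3 - 40.4868*k^2 - 3.9423*k + 5.7222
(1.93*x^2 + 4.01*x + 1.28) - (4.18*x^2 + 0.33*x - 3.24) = -2.25*x^2 + 3.68*x + 4.52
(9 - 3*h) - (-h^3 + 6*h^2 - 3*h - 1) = h^3 - 6*h^2 + 10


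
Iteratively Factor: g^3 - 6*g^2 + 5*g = (g)*(g^2 - 6*g + 5) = g*(g - 1)*(g - 5)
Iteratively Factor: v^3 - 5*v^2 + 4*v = (v)*(v^2 - 5*v + 4) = v*(v - 1)*(v - 4)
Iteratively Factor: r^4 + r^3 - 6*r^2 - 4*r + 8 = (r + 2)*(r^3 - r^2 - 4*r + 4) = (r - 2)*(r + 2)*(r^2 + r - 2) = (r - 2)*(r + 2)^2*(r - 1)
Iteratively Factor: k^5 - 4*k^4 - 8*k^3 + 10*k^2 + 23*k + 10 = (k + 1)*(k^4 - 5*k^3 - 3*k^2 + 13*k + 10) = (k + 1)^2*(k^3 - 6*k^2 + 3*k + 10) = (k + 1)^3*(k^2 - 7*k + 10) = (k - 2)*(k + 1)^3*(k - 5)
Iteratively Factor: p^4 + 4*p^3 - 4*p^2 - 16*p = (p + 2)*(p^3 + 2*p^2 - 8*p) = (p + 2)*(p + 4)*(p^2 - 2*p) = p*(p + 2)*(p + 4)*(p - 2)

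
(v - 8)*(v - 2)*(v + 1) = v^3 - 9*v^2 + 6*v + 16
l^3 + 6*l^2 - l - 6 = (l - 1)*(l + 1)*(l + 6)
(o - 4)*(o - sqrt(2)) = o^2 - 4*o - sqrt(2)*o + 4*sqrt(2)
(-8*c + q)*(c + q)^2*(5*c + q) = -40*c^4 - 83*c^3*q - 45*c^2*q^2 - c*q^3 + q^4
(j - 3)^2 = j^2 - 6*j + 9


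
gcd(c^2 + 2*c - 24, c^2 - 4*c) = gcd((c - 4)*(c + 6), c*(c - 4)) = c - 4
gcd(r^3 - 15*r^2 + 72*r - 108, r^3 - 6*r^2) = r - 6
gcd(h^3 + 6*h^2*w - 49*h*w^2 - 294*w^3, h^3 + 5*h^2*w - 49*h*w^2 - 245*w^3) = -h^2 + 49*w^2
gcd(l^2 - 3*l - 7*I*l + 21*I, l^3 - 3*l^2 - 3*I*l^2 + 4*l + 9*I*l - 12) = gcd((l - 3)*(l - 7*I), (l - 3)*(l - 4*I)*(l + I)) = l - 3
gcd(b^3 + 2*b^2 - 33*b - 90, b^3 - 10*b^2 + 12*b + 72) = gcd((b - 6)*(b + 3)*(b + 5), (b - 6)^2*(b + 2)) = b - 6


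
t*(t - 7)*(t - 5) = t^3 - 12*t^2 + 35*t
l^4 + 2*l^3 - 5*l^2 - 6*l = l*(l - 2)*(l + 1)*(l + 3)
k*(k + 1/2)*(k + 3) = k^3 + 7*k^2/2 + 3*k/2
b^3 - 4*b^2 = b^2*(b - 4)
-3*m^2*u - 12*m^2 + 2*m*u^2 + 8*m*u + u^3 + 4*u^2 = (-m + u)*(3*m + u)*(u + 4)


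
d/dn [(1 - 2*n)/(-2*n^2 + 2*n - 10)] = (n^2 - n - (2*n - 1)^2/2 + 5)/(n^2 - n + 5)^2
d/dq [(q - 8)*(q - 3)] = 2*q - 11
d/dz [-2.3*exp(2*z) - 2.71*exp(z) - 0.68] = (-4.6*exp(z) - 2.71)*exp(z)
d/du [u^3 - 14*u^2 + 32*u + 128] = 3*u^2 - 28*u + 32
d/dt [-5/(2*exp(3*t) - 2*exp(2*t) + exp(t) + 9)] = (30*exp(2*t) - 20*exp(t) + 5)*exp(t)/(2*exp(3*t) - 2*exp(2*t) + exp(t) + 9)^2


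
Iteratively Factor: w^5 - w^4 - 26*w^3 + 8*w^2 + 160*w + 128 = (w - 4)*(w^4 + 3*w^3 - 14*w^2 - 48*w - 32) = (w - 4)^2*(w^3 + 7*w^2 + 14*w + 8) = (w - 4)^2*(w + 4)*(w^2 + 3*w + 2) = (w - 4)^2*(w + 2)*(w + 4)*(w + 1)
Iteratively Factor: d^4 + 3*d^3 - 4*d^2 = (d + 4)*(d^3 - d^2) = d*(d + 4)*(d^2 - d) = d^2*(d + 4)*(d - 1)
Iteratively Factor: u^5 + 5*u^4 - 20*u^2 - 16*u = (u + 2)*(u^4 + 3*u^3 - 6*u^2 - 8*u) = (u + 2)*(u + 4)*(u^3 - u^2 - 2*u) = u*(u + 2)*(u + 4)*(u^2 - u - 2) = u*(u - 2)*(u + 2)*(u + 4)*(u + 1)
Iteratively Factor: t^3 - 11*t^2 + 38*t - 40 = (t - 4)*(t^2 - 7*t + 10) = (t - 4)*(t - 2)*(t - 5)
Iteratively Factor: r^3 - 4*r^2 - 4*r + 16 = (r - 4)*(r^2 - 4) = (r - 4)*(r - 2)*(r + 2)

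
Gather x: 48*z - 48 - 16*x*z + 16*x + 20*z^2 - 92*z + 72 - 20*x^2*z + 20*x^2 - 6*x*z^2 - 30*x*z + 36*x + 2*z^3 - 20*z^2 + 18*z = x^2*(20 - 20*z) + x*(-6*z^2 - 46*z + 52) + 2*z^3 - 26*z + 24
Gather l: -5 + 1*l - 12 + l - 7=2*l - 24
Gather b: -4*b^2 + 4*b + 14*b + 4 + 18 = -4*b^2 + 18*b + 22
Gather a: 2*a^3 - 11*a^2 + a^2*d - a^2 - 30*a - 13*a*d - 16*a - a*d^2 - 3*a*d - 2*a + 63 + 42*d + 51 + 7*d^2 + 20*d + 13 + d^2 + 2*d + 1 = 2*a^3 + a^2*(d - 12) + a*(-d^2 - 16*d - 48) + 8*d^2 + 64*d + 128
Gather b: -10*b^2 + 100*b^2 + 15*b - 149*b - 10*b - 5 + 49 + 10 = 90*b^2 - 144*b + 54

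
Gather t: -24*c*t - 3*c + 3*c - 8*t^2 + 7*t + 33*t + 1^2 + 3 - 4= -8*t^2 + t*(40 - 24*c)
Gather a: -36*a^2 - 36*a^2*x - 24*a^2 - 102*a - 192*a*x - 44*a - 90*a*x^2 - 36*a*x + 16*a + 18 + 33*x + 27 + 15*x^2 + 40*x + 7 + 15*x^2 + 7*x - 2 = a^2*(-36*x - 60) + a*(-90*x^2 - 228*x - 130) + 30*x^2 + 80*x + 50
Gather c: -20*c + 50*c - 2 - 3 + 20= 30*c + 15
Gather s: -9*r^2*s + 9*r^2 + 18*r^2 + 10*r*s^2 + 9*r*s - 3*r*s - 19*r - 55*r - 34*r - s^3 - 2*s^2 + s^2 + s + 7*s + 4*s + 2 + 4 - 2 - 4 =27*r^2 - 108*r - s^3 + s^2*(10*r - 1) + s*(-9*r^2 + 6*r + 12)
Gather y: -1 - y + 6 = 5 - y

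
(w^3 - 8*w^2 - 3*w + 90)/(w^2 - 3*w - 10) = (w^2 - 3*w - 18)/(w + 2)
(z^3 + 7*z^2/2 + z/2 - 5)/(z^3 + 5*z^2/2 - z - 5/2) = (z + 2)/(z + 1)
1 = 1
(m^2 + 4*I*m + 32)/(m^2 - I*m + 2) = (m^2 + 4*I*m + 32)/(m^2 - I*m + 2)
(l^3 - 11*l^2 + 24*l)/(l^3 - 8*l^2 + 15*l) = (l - 8)/(l - 5)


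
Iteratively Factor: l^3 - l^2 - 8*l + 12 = (l + 3)*(l^2 - 4*l + 4) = (l - 2)*(l + 3)*(l - 2)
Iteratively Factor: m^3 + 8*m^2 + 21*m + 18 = (m + 3)*(m^2 + 5*m + 6) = (m + 3)^2*(m + 2)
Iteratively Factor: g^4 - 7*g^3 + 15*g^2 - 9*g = (g - 1)*(g^3 - 6*g^2 + 9*g) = g*(g - 1)*(g^2 - 6*g + 9) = g*(g - 3)*(g - 1)*(g - 3)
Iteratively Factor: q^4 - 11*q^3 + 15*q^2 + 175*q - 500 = (q - 5)*(q^3 - 6*q^2 - 15*q + 100) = (q - 5)*(q + 4)*(q^2 - 10*q + 25) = (q - 5)^2*(q + 4)*(q - 5)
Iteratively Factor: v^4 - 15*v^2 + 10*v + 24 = (v + 4)*(v^3 - 4*v^2 + v + 6) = (v + 1)*(v + 4)*(v^2 - 5*v + 6) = (v - 2)*(v + 1)*(v + 4)*(v - 3)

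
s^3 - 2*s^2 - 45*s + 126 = (s - 6)*(s - 3)*(s + 7)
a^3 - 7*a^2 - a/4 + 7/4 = (a - 7)*(a - 1/2)*(a + 1/2)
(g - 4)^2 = g^2 - 8*g + 16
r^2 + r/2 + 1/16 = (r + 1/4)^2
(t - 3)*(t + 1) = t^2 - 2*t - 3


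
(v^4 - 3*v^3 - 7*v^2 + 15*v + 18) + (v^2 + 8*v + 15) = v^4 - 3*v^3 - 6*v^2 + 23*v + 33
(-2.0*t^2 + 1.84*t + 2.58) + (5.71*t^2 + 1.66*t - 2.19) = 3.71*t^2 + 3.5*t + 0.39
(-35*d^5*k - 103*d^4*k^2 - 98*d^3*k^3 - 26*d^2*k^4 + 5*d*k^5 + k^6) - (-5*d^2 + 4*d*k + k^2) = -35*d^5*k - 103*d^4*k^2 - 98*d^3*k^3 - 26*d^2*k^4 + 5*d^2 + 5*d*k^5 - 4*d*k + k^6 - k^2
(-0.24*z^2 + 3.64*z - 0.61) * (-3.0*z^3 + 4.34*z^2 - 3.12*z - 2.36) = 0.72*z^5 - 11.9616*z^4 + 18.3764*z^3 - 13.4378*z^2 - 6.6872*z + 1.4396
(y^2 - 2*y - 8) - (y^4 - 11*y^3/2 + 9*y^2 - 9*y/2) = -y^4 + 11*y^3/2 - 8*y^2 + 5*y/2 - 8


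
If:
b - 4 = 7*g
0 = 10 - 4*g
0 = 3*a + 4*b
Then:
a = -86/3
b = 43/2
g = 5/2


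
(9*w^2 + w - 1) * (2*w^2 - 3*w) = 18*w^4 - 25*w^3 - 5*w^2 + 3*w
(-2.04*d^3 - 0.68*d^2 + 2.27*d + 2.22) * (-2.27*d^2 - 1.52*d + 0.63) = 4.6308*d^5 + 4.6444*d^4 - 5.4045*d^3 - 8.9182*d^2 - 1.9443*d + 1.3986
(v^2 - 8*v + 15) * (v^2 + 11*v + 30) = v^4 + 3*v^3 - 43*v^2 - 75*v + 450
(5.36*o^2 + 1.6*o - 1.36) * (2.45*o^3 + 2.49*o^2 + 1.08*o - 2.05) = 13.132*o^5 + 17.2664*o^4 + 6.4408*o^3 - 12.6464*o^2 - 4.7488*o + 2.788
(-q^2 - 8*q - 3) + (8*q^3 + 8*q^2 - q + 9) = 8*q^3 + 7*q^2 - 9*q + 6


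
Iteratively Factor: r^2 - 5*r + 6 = (r - 2)*(r - 3)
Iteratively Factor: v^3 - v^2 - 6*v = (v + 2)*(v^2 - 3*v) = v*(v + 2)*(v - 3)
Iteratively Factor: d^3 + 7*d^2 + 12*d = (d + 3)*(d^2 + 4*d) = d*(d + 3)*(d + 4)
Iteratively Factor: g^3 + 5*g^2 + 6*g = (g)*(g^2 + 5*g + 6) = g*(g + 3)*(g + 2)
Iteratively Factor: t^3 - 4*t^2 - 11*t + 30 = (t + 3)*(t^2 - 7*t + 10) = (t - 2)*(t + 3)*(t - 5)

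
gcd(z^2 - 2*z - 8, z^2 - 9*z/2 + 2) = z - 4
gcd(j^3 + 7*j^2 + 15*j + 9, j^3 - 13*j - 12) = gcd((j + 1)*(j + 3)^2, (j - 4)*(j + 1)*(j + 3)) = j^2 + 4*j + 3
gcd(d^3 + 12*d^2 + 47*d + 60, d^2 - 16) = d + 4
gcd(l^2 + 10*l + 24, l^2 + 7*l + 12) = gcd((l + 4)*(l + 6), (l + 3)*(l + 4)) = l + 4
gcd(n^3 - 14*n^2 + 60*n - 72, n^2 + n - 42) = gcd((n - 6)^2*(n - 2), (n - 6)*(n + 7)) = n - 6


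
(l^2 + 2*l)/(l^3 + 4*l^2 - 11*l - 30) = l/(l^2 + 2*l - 15)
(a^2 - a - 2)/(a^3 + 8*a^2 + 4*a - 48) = (a + 1)/(a^2 + 10*a + 24)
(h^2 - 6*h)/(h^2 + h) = (h - 6)/(h + 1)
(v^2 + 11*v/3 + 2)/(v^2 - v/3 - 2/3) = (v + 3)/(v - 1)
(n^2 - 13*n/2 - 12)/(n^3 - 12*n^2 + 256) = (n + 3/2)/(n^2 - 4*n - 32)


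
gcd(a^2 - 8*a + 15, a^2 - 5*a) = a - 5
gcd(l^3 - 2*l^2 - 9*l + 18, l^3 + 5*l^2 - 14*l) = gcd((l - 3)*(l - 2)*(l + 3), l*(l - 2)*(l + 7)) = l - 2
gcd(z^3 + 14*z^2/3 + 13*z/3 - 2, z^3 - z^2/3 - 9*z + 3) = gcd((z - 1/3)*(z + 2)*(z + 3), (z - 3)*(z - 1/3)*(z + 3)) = z^2 + 8*z/3 - 1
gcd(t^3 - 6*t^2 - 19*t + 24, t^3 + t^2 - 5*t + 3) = t^2 + 2*t - 3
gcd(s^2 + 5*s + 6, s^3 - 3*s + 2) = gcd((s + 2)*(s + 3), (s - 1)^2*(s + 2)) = s + 2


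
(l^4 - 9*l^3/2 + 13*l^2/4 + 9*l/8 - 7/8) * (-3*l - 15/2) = -3*l^5 + 6*l^4 + 24*l^3 - 111*l^2/4 - 93*l/16 + 105/16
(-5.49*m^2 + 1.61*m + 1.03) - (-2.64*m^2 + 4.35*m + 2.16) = -2.85*m^2 - 2.74*m - 1.13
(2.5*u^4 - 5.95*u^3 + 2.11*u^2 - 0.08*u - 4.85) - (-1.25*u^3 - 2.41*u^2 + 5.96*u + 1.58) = 2.5*u^4 - 4.7*u^3 + 4.52*u^2 - 6.04*u - 6.43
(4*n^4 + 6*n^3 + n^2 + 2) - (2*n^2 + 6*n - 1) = 4*n^4 + 6*n^3 - n^2 - 6*n + 3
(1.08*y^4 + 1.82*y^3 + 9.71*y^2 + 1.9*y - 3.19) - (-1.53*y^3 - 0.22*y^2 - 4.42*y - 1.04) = 1.08*y^4 + 3.35*y^3 + 9.93*y^2 + 6.32*y - 2.15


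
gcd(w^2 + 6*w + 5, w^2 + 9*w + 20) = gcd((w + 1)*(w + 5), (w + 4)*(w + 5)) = w + 5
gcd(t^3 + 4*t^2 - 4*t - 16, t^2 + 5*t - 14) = t - 2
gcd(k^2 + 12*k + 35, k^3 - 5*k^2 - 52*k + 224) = k + 7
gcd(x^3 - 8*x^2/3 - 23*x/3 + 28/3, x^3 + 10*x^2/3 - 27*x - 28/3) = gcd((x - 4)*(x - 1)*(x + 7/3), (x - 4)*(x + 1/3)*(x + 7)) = x - 4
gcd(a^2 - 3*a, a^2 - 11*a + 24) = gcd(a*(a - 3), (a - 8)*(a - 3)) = a - 3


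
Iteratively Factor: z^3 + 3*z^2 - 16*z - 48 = (z - 4)*(z^2 + 7*z + 12) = (z - 4)*(z + 3)*(z + 4)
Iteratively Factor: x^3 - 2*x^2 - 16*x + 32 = (x - 2)*(x^2 - 16) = (x - 2)*(x + 4)*(x - 4)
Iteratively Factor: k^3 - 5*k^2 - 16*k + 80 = (k + 4)*(k^2 - 9*k + 20) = (k - 5)*(k + 4)*(k - 4)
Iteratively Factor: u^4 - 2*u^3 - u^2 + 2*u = (u - 2)*(u^3 - u) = u*(u - 2)*(u^2 - 1) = u*(u - 2)*(u + 1)*(u - 1)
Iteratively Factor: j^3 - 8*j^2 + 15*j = (j)*(j^2 - 8*j + 15) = j*(j - 3)*(j - 5)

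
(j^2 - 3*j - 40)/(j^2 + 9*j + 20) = (j - 8)/(j + 4)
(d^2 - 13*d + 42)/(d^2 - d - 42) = (d - 6)/(d + 6)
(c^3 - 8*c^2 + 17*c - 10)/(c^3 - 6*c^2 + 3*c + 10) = (c - 1)/(c + 1)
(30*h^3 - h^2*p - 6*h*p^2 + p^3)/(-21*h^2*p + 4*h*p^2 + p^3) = (-10*h^2 - 3*h*p + p^2)/(p*(7*h + p))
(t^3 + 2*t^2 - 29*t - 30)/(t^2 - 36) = (t^2 - 4*t - 5)/(t - 6)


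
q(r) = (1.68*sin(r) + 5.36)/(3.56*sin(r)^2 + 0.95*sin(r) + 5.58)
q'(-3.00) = -0.31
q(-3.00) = 0.93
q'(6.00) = 0.44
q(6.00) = 0.87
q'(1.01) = -0.22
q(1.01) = 0.76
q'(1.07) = -0.19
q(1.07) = 0.75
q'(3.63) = -0.53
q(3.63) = 0.77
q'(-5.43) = -0.26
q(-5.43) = 0.80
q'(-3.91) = 0.29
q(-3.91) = 0.82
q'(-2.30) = -0.42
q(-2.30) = 0.60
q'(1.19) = -0.15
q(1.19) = 0.73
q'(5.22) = 0.29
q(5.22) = 0.52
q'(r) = (-7.12*sin(r)*cos(r) - 0.95*cos(r))*(1.68*sin(r) + 5.36)/(3.56*sin(r)^2 + 0.95*sin(r) + 5.58)^2 + 1.68*cos(r)/(3.56*sin(r)^2 + 0.95*sin(r) + 5.58)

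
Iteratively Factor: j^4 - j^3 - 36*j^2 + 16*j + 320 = (j - 5)*(j^3 + 4*j^2 - 16*j - 64) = (j - 5)*(j + 4)*(j^2 - 16) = (j - 5)*(j - 4)*(j + 4)*(j + 4)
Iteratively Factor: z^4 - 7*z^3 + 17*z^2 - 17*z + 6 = (z - 1)*(z^3 - 6*z^2 + 11*z - 6) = (z - 3)*(z - 1)*(z^2 - 3*z + 2) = (z - 3)*(z - 1)^2*(z - 2)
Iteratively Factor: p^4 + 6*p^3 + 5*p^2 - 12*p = (p + 4)*(p^3 + 2*p^2 - 3*p) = (p + 3)*(p + 4)*(p^2 - p) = (p - 1)*(p + 3)*(p + 4)*(p)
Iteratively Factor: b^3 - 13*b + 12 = (b + 4)*(b^2 - 4*b + 3) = (b - 3)*(b + 4)*(b - 1)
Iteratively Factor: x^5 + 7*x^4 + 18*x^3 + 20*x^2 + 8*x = (x + 1)*(x^4 + 6*x^3 + 12*x^2 + 8*x) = (x + 1)*(x + 2)*(x^3 + 4*x^2 + 4*x) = x*(x + 1)*(x + 2)*(x^2 + 4*x + 4) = x*(x + 1)*(x + 2)^2*(x + 2)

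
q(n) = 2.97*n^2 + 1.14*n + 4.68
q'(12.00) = 72.42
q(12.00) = 446.04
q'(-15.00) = -87.96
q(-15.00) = 655.83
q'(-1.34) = -6.82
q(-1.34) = 8.49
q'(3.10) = 19.55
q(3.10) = 36.76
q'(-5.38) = -30.82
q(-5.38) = 84.51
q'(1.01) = 7.14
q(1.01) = 8.86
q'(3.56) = 22.29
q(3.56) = 46.38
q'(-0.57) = -2.25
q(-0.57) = 5.00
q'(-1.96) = -10.50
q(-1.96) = 13.86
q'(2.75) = 17.48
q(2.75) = 30.28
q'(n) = 5.94*n + 1.14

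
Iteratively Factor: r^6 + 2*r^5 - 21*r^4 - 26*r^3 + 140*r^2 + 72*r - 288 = (r + 2)*(r^5 - 21*r^3 + 16*r^2 + 108*r - 144) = (r - 2)*(r + 2)*(r^4 + 2*r^3 - 17*r^2 - 18*r + 72) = (r - 3)*(r - 2)*(r + 2)*(r^3 + 5*r^2 - 2*r - 24) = (r - 3)*(r - 2)*(r + 2)*(r + 4)*(r^2 + r - 6) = (r - 3)*(r - 2)^2*(r + 2)*(r + 4)*(r + 3)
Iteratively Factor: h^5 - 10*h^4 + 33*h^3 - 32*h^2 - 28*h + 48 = (h - 2)*(h^4 - 8*h^3 + 17*h^2 + 2*h - 24) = (h - 2)*(h + 1)*(h^3 - 9*h^2 + 26*h - 24) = (h - 3)*(h - 2)*(h + 1)*(h^2 - 6*h + 8) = (h - 4)*(h - 3)*(h - 2)*(h + 1)*(h - 2)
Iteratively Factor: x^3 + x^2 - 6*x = (x - 2)*(x^2 + 3*x) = (x - 2)*(x + 3)*(x)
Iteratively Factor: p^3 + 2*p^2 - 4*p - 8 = (p + 2)*(p^2 - 4) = (p + 2)^2*(p - 2)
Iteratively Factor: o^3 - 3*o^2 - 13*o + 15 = (o - 1)*(o^2 - 2*o - 15) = (o - 1)*(o + 3)*(o - 5)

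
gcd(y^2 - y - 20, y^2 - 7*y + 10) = y - 5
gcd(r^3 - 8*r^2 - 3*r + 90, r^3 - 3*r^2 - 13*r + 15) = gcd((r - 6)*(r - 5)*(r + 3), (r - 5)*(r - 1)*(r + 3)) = r^2 - 2*r - 15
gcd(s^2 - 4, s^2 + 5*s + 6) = s + 2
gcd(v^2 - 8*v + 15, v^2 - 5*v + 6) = v - 3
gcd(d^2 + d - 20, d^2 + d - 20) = d^2 + d - 20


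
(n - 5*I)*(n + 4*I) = n^2 - I*n + 20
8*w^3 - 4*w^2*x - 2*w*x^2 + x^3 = (-2*w + x)^2*(2*w + x)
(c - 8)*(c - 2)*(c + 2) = c^3 - 8*c^2 - 4*c + 32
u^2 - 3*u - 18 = (u - 6)*(u + 3)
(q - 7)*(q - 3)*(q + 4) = q^3 - 6*q^2 - 19*q + 84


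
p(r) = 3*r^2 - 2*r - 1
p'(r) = 6*r - 2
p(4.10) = 41.23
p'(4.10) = 22.60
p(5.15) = 68.27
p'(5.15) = 28.90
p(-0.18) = -0.54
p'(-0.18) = -3.08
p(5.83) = 89.31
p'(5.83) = 32.98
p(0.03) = -1.06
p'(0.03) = -1.82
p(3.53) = 29.32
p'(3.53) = 19.18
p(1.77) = 4.86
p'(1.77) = 8.62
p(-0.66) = 1.63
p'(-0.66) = -5.96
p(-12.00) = 455.00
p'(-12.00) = -74.00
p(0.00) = -1.00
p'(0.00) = -2.00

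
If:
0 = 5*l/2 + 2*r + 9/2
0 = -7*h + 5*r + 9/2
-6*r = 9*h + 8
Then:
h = -13/87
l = -397/435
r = -193/174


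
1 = 1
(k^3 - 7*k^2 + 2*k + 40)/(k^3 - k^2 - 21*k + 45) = (k^3 - 7*k^2 + 2*k + 40)/(k^3 - k^2 - 21*k + 45)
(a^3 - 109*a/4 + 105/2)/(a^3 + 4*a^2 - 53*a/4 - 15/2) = (2*a - 7)/(2*a + 1)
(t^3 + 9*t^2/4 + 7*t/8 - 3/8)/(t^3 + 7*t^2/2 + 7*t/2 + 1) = (8*t^2 + 10*t - 3)/(4*(2*t^2 + 5*t + 2))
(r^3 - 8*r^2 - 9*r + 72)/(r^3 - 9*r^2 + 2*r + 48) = (r + 3)/(r + 2)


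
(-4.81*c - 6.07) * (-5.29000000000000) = 25.4449*c + 32.1103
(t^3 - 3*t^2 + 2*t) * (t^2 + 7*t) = t^5 + 4*t^4 - 19*t^3 + 14*t^2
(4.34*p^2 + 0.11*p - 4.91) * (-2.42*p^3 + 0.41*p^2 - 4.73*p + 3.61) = -10.5028*p^5 + 1.5132*p^4 - 8.6009*p^3 + 13.134*p^2 + 23.6214*p - 17.7251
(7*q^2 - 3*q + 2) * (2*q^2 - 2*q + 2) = 14*q^4 - 20*q^3 + 24*q^2 - 10*q + 4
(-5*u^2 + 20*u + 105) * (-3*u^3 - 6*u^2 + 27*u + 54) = 15*u^5 - 30*u^4 - 570*u^3 - 360*u^2 + 3915*u + 5670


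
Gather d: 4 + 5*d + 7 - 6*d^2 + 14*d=-6*d^2 + 19*d + 11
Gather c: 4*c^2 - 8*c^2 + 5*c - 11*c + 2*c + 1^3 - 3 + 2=-4*c^2 - 4*c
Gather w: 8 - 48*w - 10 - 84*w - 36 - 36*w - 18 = -168*w - 56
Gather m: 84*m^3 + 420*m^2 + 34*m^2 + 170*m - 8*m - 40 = 84*m^3 + 454*m^2 + 162*m - 40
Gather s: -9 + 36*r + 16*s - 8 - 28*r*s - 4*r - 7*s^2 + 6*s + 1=32*r - 7*s^2 + s*(22 - 28*r) - 16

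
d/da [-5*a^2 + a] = 1 - 10*a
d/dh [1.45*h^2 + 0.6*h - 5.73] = 2.9*h + 0.6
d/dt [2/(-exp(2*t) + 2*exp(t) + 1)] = 4*(exp(t) - 1)*exp(t)/(-exp(2*t) + 2*exp(t) + 1)^2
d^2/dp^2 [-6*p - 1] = 0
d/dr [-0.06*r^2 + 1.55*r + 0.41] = 1.55 - 0.12*r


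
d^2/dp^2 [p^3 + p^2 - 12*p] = 6*p + 2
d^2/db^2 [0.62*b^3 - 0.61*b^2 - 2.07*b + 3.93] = 3.72*b - 1.22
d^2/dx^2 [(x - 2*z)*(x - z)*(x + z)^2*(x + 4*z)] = 20*x^3 + 36*x^2*z - 42*x*z^2 - 22*z^3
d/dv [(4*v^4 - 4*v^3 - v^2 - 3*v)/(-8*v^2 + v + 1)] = (-64*v^5 + 44*v^4 + 8*v^3 - 37*v^2 - 2*v - 3)/(64*v^4 - 16*v^3 - 15*v^2 + 2*v + 1)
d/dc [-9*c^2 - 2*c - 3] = -18*c - 2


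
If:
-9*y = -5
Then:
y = 5/9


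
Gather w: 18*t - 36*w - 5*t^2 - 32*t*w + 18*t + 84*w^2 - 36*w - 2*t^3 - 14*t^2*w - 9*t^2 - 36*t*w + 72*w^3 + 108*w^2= -2*t^3 - 14*t^2 + 36*t + 72*w^3 + 192*w^2 + w*(-14*t^2 - 68*t - 72)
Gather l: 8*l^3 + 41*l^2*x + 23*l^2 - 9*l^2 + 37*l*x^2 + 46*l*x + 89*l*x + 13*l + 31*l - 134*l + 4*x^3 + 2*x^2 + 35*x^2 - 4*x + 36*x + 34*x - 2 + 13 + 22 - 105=8*l^3 + l^2*(41*x + 14) + l*(37*x^2 + 135*x - 90) + 4*x^3 + 37*x^2 + 66*x - 72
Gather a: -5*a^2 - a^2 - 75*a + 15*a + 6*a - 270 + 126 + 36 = -6*a^2 - 54*a - 108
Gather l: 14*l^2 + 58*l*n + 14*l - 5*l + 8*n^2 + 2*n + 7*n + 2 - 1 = 14*l^2 + l*(58*n + 9) + 8*n^2 + 9*n + 1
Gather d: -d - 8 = -d - 8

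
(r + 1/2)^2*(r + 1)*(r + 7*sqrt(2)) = r^4 + 2*r^3 + 7*sqrt(2)*r^3 + 5*r^2/4 + 14*sqrt(2)*r^2 + r/4 + 35*sqrt(2)*r/4 + 7*sqrt(2)/4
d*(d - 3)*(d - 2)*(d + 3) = d^4 - 2*d^3 - 9*d^2 + 18*d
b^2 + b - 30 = (b - 5)*(b + 6)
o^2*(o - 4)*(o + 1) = o^4 - 3*o^3 - 4*o^2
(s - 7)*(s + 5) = s^2 - 2*s - 35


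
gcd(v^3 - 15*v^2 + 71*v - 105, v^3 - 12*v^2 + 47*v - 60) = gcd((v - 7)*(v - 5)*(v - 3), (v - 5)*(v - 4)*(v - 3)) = v^2 - 8*v + 15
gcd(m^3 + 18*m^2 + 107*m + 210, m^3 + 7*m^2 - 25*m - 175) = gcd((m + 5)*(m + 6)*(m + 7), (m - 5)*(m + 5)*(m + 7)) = m^2 + 12*m + 35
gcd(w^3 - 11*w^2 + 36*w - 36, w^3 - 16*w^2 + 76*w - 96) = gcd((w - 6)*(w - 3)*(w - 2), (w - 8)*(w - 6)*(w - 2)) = w^2 - 8*w + 12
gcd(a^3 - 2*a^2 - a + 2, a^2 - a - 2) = a^2 - a - 2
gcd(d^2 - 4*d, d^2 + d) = d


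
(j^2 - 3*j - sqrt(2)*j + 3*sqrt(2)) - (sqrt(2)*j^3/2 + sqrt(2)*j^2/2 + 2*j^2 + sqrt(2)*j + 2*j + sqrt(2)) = -sqrt(2)*j^3/2 - j^2 - sqrt(2)*j^2/2 - 5*j - 2*sqrt(2)*j + 2*sqrt(2)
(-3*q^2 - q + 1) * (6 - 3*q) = 9*q^3 - 15*q^2 - 9*q + 6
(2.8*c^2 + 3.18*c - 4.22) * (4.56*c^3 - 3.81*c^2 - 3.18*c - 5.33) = 12.768*c^5 + 3.8328*c^4 - 40.263*c^3 - 8.9582*c^2 - 3.5298*c + 22.4926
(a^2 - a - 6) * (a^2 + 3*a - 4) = a^4 + 2*a^3 - 13*a^2 - 14*a + 24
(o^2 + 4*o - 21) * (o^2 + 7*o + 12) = o^4 + 11*o^3 + 19*o^2 - 99*o - 252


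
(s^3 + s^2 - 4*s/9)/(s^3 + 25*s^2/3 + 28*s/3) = (s - 1/3)/(s + 7)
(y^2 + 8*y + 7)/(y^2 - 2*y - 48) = (y^2 + 8*y + 7)/(y^2 - 2*y - 48)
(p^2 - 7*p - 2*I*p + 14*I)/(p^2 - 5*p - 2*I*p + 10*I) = (p - 7)/(p - 5)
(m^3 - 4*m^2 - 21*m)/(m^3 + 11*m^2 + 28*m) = (m^2 - 4*m - 21)/(m^2 + 11*m + 28)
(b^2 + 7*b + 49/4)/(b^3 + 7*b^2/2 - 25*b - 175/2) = (b + 7/2)/(b^2 - 25)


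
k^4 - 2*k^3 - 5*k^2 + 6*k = k*(k - 3)*(k - 1)*(k + 2)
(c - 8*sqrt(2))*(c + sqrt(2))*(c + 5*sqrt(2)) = c^3 - 2*sqrt(2)*c^2 - 86*c - 80*sqrt(2)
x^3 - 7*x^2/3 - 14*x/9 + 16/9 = (x - 8/3)*(x - 2/3)*(x + 1)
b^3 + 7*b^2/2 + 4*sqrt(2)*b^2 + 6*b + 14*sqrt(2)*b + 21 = (b + 7/2)*(b + sqrt(2))*(b + 3*sqrt(2))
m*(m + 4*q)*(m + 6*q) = m^3 + 10*m^2*q + 24*m*q^2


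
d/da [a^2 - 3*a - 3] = 2*a - 3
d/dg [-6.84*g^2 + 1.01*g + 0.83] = 1.01 - 13.68*g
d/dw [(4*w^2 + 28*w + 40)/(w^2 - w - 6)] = -32/(w^2 - 6*w + 9)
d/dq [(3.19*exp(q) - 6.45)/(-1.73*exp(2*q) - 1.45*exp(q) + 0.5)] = (5.5187*exp(2*q) - 22.317*exp(q) - 7.7575)*exp(q)/(2.9929*exp(4*q) + 5.017*exp(3*q) + 0.3725*exp(2*q) - 1.45*exp(q) + 0.25)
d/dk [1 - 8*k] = -8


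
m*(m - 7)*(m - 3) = m^3 - 10*m^2 + 21*m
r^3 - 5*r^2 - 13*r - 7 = (r - 7)*(r + 1)^2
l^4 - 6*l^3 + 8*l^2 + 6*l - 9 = (l - 3)^2*(l - 1)*(l + 1)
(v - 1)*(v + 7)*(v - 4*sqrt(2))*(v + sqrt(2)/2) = v^4 - 7*sqrt(2)*v^3/2 + 6*v^3 - 21*sqrt(2)*v^2 - 11*v^2 - 24*v + 49*sqrt(2)*v/2 + 28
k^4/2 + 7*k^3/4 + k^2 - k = k*(k/2 + 1)*(k - 1/2)*(k + 2)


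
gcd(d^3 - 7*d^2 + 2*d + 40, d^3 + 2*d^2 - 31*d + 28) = d - 4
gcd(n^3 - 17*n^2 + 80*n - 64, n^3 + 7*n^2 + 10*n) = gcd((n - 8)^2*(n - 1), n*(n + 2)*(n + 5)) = 1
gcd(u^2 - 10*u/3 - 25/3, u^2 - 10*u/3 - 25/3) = u^2 - 10*u/3 - 25/3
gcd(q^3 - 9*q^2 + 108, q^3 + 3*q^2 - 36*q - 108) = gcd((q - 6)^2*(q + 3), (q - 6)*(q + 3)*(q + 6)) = q^2 - 3*q - 18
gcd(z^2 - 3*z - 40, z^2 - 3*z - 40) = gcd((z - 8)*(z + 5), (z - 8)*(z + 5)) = z^2 - 3*z - 40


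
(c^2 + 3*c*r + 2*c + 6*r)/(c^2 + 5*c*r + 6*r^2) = (c + 2)/(c + 2*r)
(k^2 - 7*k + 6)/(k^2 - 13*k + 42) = (k - 1)/(k - 7)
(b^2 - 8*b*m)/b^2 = (b - 8*m)/b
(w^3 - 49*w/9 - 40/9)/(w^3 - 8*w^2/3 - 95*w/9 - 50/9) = (3*w^2 - 5*w - 8)/(3*w^2 - 13*w - 10)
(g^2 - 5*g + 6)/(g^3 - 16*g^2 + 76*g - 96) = (g - 3)/(g^2 - 14*g + 48)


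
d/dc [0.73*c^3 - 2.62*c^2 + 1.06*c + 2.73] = 2.19*c^2 - 5.24*c + 1.06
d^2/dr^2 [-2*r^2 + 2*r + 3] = -4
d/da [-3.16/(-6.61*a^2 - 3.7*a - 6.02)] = (-41.7752*a - 11.692)/(6.61*a^2 + 3.7*a + 6.02)^2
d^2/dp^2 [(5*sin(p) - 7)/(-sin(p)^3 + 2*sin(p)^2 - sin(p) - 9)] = (20*sin(p)^7 - 93*sin(p)^6 + 124*sin(p)^5 - 557*sin(p)^4 + 895*sin(p)^3 + 194*sin(p)^2 - 534*sin(p) + 356)/(sin(p)^3 - 2*sin(p)^2 + sin(p) + 9)^3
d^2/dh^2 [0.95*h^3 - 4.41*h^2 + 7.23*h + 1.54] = 5.7*h - 8.82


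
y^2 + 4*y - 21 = (y - 3)*(y + 7)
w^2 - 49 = (w - 7)*(w + 7)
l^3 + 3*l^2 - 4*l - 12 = (l - 2)*(l + 2)*(l + 3)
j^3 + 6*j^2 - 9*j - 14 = (j - 2)*(j + 1)*(j + 7)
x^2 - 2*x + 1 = (x - 1)^2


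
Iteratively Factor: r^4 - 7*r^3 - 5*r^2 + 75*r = (r)*(r^3 - 7*r^2 - 5*r + 75) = r*(r + 3)*(r^2 - 10*r + 25) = r*(r - 5)*(r + 3)*(r - 5)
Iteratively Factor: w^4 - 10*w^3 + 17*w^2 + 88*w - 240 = (w + 3)*(w^3 - 13*w^2 + 56*w - 80) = (w - 4)*(w + 3)*(w^2 - 9*w + 20) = (w - 5)*(w - 4)*(w + 3)*(w - 4)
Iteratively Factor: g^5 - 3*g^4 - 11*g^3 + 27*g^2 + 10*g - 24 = (g - 1)*(g^4 - 2*g^3 - 13*g^2 + 14*g + 24) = (g - 1)*(g + 1)*(g^3 - 3*g^2 - 10*g + 24) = (g - 1)*(g + 1)*(g + 3)*(g^2 - 6*g + 8) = (g - 4)*(g - 1)*(g + 1)*(g + 3)*(g - 2)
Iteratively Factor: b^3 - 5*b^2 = (b - 5)*(b^2) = b*(b - 5)*(b)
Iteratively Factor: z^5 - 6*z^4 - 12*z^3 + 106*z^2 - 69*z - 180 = (z - 5)*(z^4 - z^3 - 17*z^2 + 21*z + 36) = (z - 5)*(z + 4)*(z^3 - 5*z^2 + 3*z + 9) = (z - 5)*(z + 1)*(z + 4)*(z^2 - 6*z + 9) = (z - 5)*(z - 3)*(z + 1)*(z + 4)*(z - 3)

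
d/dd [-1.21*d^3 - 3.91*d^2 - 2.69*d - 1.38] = -3.63*d^2 - 7.82*d - 2.69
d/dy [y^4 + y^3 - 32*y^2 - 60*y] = 4*y^3 + 3*y^2 - 64*y - 60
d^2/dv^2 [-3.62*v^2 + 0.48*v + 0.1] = -7.24000000000000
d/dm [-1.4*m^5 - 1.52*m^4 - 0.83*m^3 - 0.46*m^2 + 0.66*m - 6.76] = -7.0*m^4 - 6.08*m^3 - 2.49*m^2 - 0.92*m + 0.66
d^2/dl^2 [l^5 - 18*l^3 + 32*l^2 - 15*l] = 20*l^3 - 108*l + 64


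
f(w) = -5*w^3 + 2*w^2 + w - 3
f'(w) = -15*w^2 + 4*w + 1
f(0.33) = -2.63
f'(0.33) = 0.69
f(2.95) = -111.01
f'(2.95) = -117.74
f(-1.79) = 30.29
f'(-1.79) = -54.22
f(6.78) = -1462.61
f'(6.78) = -661.41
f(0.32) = -2.64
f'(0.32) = 0.74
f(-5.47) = 869.71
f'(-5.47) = -469.69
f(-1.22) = 7.84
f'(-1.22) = -26.21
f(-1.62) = 21.89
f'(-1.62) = -44.85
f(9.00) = -3477.00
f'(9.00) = -1178.00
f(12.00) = -8343.00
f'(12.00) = -2111.00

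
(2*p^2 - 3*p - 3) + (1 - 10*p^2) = -8*p^2 - 3*p - 2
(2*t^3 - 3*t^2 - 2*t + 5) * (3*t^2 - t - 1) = 6*t^5 - 11*t^4 - 5*t^3 + 20*t^2 - 3*t - 5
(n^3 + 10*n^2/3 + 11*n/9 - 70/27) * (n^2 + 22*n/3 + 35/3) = n^5 + 32*n^4/3 + 112*n^3/3 + 1222*n^2/27 - 385*n/81 - 2450/81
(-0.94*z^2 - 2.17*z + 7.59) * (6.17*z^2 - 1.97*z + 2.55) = -5.7998*z^4 - 11.5371*z^3 + 48.7082*z^2 - 20.4858*z + 19.3545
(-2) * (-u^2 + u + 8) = 2*u^2 - 2*u - 16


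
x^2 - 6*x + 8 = (x - 4)*(x - 2)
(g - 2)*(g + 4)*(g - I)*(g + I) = g^4 + 2*g^3 - 7*g^2 + 2*g - 8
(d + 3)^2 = d^2 + 6*d + 9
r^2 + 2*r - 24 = (r - 4)*(r + 6)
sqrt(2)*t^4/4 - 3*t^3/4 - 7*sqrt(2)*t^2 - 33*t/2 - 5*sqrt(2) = (t/2 + sqrt(2)/2)*(t - 5*sqrt(2))*(t + 2*sqrt(2))*(sqrt(2)*t/2 + 1/2)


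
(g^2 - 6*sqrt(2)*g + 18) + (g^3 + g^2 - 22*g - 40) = g^3 + 2*g^2 - 22*g - 6*sqrt(2)*g - 22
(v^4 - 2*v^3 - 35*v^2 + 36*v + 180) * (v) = v^5 - 2*v^4 - 35*v^3 + 36*v^2 + 180*v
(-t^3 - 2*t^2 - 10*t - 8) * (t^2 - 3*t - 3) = -t^5 + t^4 - t^3 + 28*t^2 + 54*t + 24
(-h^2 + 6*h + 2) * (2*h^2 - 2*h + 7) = -2*h^4 + 14*h^3 - 15*h^2 + 38*h + 14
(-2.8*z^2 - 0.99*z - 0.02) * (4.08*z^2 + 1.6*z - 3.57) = -11.424*z^4 - 8.5192*z^3 + 8.3304*z^2 + 3.5023*z + 0.0714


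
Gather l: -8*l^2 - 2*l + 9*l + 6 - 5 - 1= -8*l^2 + 7*l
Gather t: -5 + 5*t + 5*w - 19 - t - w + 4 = 4*t + 4*w - 20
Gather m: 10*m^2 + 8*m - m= 10*m^2 + 7*m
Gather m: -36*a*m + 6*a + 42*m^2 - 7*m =6*a + 42*m^2 + m*(-36*a - 7)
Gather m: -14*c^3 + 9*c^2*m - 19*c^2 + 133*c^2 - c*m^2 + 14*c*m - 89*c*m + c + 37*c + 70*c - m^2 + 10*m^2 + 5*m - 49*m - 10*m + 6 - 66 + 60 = -14*c^3 + 114*c^2 + 108*c + m^2*(9 - c) + m*(9*c^2 - 75*c - 54)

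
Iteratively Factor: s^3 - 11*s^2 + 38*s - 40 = (s - 4)*(s^2 - 7*s + 10) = (s - 4)*(s - 2)*(s - 5)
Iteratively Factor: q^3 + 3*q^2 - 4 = (q + 2)*(q^2 + q - 2) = (q - 1)*(q + 2)*(q + 2)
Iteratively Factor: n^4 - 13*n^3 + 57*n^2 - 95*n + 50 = (n - 1)*(n^3 - 12*n^2 + 45*n - 50) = (n - 5)*(n - 1)*(n^2 - 7*n + 10) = (n - 5)^2*(n - 1)*(n - 2)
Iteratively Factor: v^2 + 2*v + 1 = (v + 1)*(v + 1)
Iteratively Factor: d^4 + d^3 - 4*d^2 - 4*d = (d + 1)*(d^3 - 4*d) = (d + 1)*(d + 2)*(d^2 - 2*d) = d*(d + 1)*(d + 2)*(d - 2)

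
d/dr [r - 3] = 1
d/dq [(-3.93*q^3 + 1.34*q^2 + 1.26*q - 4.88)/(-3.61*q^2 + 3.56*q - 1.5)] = (14.1873*q^4 - 27.9816*q^3 + 27.004*q^2 - 39.2536*q + 15.4828)/(13.0321*q^4 - 25.7032*q^3 + 23.5036*q^2 - 10.68*q + 2.25)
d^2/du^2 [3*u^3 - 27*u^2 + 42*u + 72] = 18*u - 54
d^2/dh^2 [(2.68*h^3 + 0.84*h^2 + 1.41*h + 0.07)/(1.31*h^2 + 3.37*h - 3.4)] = (5.6843418860808e-14*h^4 + 82.1691300000001*h^3 - 161.075718*h^2 + 225.419814*h + 53.945886)/(2.248091*h^6 + 17.349771*h^5 + 27.128397*h^4 - 51.787127*h^3 - 70.40958*h^2 + 116.8716*h - 39.304)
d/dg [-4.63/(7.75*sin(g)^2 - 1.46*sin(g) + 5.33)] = (71.765*sin(g) - 6.7598)*cos(g)/(7.75*sin(g)^2 - 1.46*sin(g) + 5.33)^2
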